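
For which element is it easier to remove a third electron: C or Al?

Al

After 2 electrons have been removed, what remains? C²⁺ still has 2 valence electrons; Al²⁺ still has 1 valence electron.
All are still removing valence electrons, so compare the +2 ions as you would atoms: IE_3 generally rises across a period (higher Z_eff) and falls down a group (larger shell), subject to the usual subshell exceptions.
Valence configurations: C²⁺ [He]2s², Al²⁺ [Ne]3s¹.
The numbers (kJ/mol): C 4620, Al 2745.
Overall IE_3 order: Al < C.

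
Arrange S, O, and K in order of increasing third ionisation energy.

S < K < O

The third ionization energy removes an electron from the +2 ion. For each element: S²⁺ still has 4 valence electrons; O²⁺ still has 4 valence electrons; K²⁺ is already 1 electron into the core.
Usually core removal costs more than valence removal, but here the competition is close: a tightly held n=2 valence electron can cost more to remove than an n=3 core electron, so the actual values have to decide it.
Valence configurations: S²⁺ [Ne]3s²3p², O²⁺ [He]2s²2p².
The numbers (kJ/mol): S 3357, O 5300, K 4420.
So the third ionization energies run S < K < O.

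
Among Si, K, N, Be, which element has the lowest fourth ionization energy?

IE_4 is the cost of taking one more electron from the +3 cation: Si³⁺ still has 1 valence electron; K³⁺ is already 2 electrons into the core; N³⁺ still has 2 valence electrons; Be³⁺ is already 1 electron into the core.
Usually core removal costs more than valence removal, but here the competition is close: a tightly held n=2 valence electron can cost more to remove than an n=3 core electron, so the actual values have to decide it.
Valence configurations: Si³⁺ [Ne]3s¹, N³⁺ [He]2s².
Approximate IE_4 values (kJ/mol): Si 4356, K 5877, N 7475, Be 21007.
Overall IE_4 order: Si < K < N < Be.

Si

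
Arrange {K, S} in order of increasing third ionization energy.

S < K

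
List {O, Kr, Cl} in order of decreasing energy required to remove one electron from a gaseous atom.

First ionization energy rises across a period (greater Z_eff holds electrons more tightly) and falls down a group (valence electrons are farther from the nucleus).
Here both period and group differ, so the two effects have to be weighed against each other.
O > Cl: the two effects oppose for this pair; the down-group effect wins (1314 vs 1251 kJ/mol).
Kr > O: period and group pull opposite ways; the across-period shift dominates (1351 vs 1314 kJ/mol).
Approximate values (kJ/mol): O 1314, Cl 1251, Kr 1351.
So from highest to lowest: Kr > O > Cl.

Kr, O, Cl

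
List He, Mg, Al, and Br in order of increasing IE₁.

Al, Mg, Br, He

He is in period 1, group 18; Mg is in period 3, group 2; Al is in period 3, group 13; Br is in period 4, group 17.
IE₁ increases left→right with effective nuclear charge and decreases top→bottom as the valence shell moves farther out.
These span different periods and groups, so the two trends combine.
Mg > Al: this pair runs against the simple trend — see the exception note.
Br > Mg: period and group pull opposite ways; the across-period shift dominates (1140 vs 738 kJ/mol).
He > Br: both effects reinforce here, so He is clearly the higher of the two.
Note the exception: Mg has a higher first ionization energy than Al, contrary to the simple trend — Al's single 3p electron is easier to remove than one from Mg's filled 3s².
For reference (kJ/mol): He 2372, Mg 738, Al 578, Br 1140.
So from lowest to highest: Al < Mg < Br < He.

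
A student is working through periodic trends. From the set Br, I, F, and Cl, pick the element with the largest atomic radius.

F is in period 2, group 17; Cl is in period 3, group 17; Br is in period 4, group 17; I is in period 5, group 17.
Atomic radius shrinks across a period as nuclear charge pulls the same shell inward, and grows down a group as new shells are added.
All are in group 17, so atomic radius increases down the group.
The largest atomic radius among these belongs to I.

I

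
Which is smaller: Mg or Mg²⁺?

Mg²⁺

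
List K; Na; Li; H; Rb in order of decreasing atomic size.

Rb > K > Na > Li > H

H is in period 1, group 1; Li is in period 2, group 1; Na is in period 3, group 1; K is in period 4, group 1; Rb is in period 5, group 1.
Across a period the added protons contract the valence shell; down a group each new principal shell makes the atom larger.
All are in group 1, so atomic radius increases down the group.
So from largest to smallest: Rb > K > Na > Li > H.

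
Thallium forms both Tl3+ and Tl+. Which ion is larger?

Both ions have Z = 81 protons, but Tl3+ has lost more electrons, so its remaining electrons feel a larger effective nuclear charge per electron and are pulled in more tightly.
Higher positive charge → smaller ion, so Tl+ > Tl3+.

Tl+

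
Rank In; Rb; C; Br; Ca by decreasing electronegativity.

Br > C > In > Ca > Rb

C is in period 2, group 14; Ca is in period 4, group 2; Br is in period 4, group 17; Rb is in period 5, group 1; In is in period 5, group 13.
Atoms toward the upper right of the periodic table pull bonding electrons most strongly.
Here both period and group differ, so the two effects have to be weighed against each other.
Ca > Rb: relative to Rb, both the across-period and down-group shifts push Ca's electronegativity up.
In > Ca: period and group pull opposite ways; the across-period shift dominates (1.78 vs 1.00).
C > In: relative to In, both the across-period and down-group shifts push C's electronegativity up.
Br > C: period and group pull opposite ways; the across-period shift dominates (2.96 vs 2.55).
Tabulated electronegativity (Pauling): C 2.55, Ca 1.00, Br 2.96, Rb 0.82, In 1.78.
So from highest to lowest: Br > C > In > Ca > Rb.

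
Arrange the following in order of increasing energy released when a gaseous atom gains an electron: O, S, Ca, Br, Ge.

O is in period 2, group 16; S is in period 3, group 16; Ca is in period 4, group 2; Ge is in period 4, group 14; Br is in period 4, group 17.
Adding an electron releases more energy for atoms nearer the top right (short of the noble gases).
Here both period and group differ, so the two effects have to be weighed against each other.
Ge > Ca: both are in period 4; the period trend gives Ge the larger value.
O > Ge: relative to Ge, both the across-period and down-group shifts push O's electron affinity up.
S > O: this pair runs against the simple trend — see the exception note.
Br > S: period and group pull opposite ways; the across-period shift dominates (325 vs 200 kJ/mol).
Note the exception: S has a higher electron affinity than O, contrary to the simple trend — the compact 2p subshell of O repels the added electron more than S's larger 3p does.
Approximate values (kJ/mol): O 141, S 200, Ca 2, Ge 119, Br 325.
So from lowest to highest: Ca < Ge < O < S < Br.

Ca < Ge < O < S < Br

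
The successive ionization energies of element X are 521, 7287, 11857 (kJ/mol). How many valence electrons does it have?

Look for the largest jump between consecutive ionization energies: IE2/IE1 ≈ 14.0, far larger than any earlier ratio.
That jump marks the point where a core electron is being removed. So the atom has 1 valence electron.

1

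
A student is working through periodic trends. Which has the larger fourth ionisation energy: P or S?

P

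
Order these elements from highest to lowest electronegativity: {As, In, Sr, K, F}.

F, As, In, Sr, K

F is in period 2, group 17; K is in period 4, group 1; As is in period 4, group 15; Sr is in period 5, group 2; In is in period 5, group 13.
EN rises left→right (higher Z_eff, smaller atoms) and falls top→bottom (larger, more shielded atoms).
These span different periods and groups, so the two trends combine.
Sr > K: period and group pull opposite ways; the across-period shift dominates (0.95 vs 0.82).
In > Sr: both are in period 5; the period trend gives In the larger value.
As > In: both effects reinforce here, so As is clearly the higher of the two.
F > As: relative to As, both the across-period and down-group shifts push F's electronegativity up.
Tabulated electronegativity (Pauling): F 3.98, K 0.82, As 2.18, Sr 0.95, In 1.78.
So from highest to lowest: F > As > In > Sr > K.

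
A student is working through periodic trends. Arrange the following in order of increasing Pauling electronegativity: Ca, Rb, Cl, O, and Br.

Rb < Ca < Br < Cl < O

O is in period 2, group 16; Cl is in period 3, group 17; Ca is in period 4, group 2; Br is in period 4, group 17; Rb is in period 5, group 1.
Atoms toward the upper right of the periodic table pull bonding electrons most strongly.
These span different periods and groups, so the two trends combine.
Ca > Rb: both effects reinforce here, so Ca is clearly the higher of the two.
Br > Ca: both are in period 4; the period trend gives Br the larger value.
Cl > Br: they share group 17; the group trend gives Cl the larger value.
O > Cl: the two effects oppose for this pair; the down-group effect wins (3.44 vs 3.16).
For reference (Pauling): O 3.44, Cl 3.16, Ca 1.00, Br 2.96, Rb 0.82.
So from lowest to highest: Rb < Ca < Br < Cl < O.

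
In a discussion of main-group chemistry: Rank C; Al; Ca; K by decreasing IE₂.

After 1 electron has been removed, what remains? C⁺ still has 3 valence electrons; Al⁺ still has 2 valence electrons; Ca⁺ still has 1 valence electron; K⁺ is the bare [Ar] core.
Pulling an electron out of a noble-gas core costs far more than removing a remaining valence electron, so K sits at the high end of IE_2.
Valence configurations: C⁺ [He]2s²2p¹, Al⁺ [Ne]3s², Ca⁺ [Ar]4s¹.
Approximate IE_2 values (kJ/mol): C 2353, Al 1817, Ca 1145, K 3052.
Hence IE_2: Ca < Al < C < K.

K > C > Al > Ca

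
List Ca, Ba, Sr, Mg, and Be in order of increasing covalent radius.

Be is in period 2, group 2; Mg is in period 3, group 2; Ca is in period 4, group 2; Sr is in period 5, group 2; Ba is in period 6, group 2.
Moving right in a period, electrons are added to the same shell under a stronger nuclear pull, so atoms get smaller; moving down, a new shell is opened and atoms get larger.
All are in group 2, so atomic radius increases down the group.
So from smallest to largest: Be < Mg < Ca < Sr < Ba.

Be < Mg < Ca < Sr < Ba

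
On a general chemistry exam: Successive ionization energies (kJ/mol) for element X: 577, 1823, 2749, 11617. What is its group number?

Group 13

Look for the largest jump between consecutive ionization energies: IE4/IE3 ≈ 4.2, far larger than any earlier ratio.
That jump marks the point where a core electron is being removed. So the atom has 3 valence electrons.
A main-group element with 3 valence electrons is in group 13.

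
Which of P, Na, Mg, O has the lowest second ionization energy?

The second ionization energy removes an electron from the +1 ion. For each element: P⁺ still has 4 valence electrons; Na⁺ is the bare [Ne] core; Mg⁺ still has 1 valence electron; O⁺ still has 5 valence electrons.
Breaking into a closed-shell core is much more expensive than removing a leftover valence electron — Na has the largest IE_2 here.
Valence configurations: P⁺ [Ne]3s²3p², Mg⁺ [Ne]3s¹, O⁺ [He]2s²2p³.
Approximate IE_2 values (kJ/mol): P 1907, Na 4562, Mg 1451, O 3388.
Hence IE_2: Mg < P < O < Na.

Mg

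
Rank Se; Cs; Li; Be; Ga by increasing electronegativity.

Cs < Li < Be < Ga < Se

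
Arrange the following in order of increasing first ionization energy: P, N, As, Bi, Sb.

Bi < Sb < As < P < N

N is in period 2, group 15; P is in period 3, group 15; As is in period 4, group 15; Sb is in period 5, group 15; Bi is in period 6, group 15.
First ionization energy rises across a period (greater Z_eff holds electrons more tightly) and falls down a group (valence electrons are farther from the nucleus).
All are in group 15, so first ionization energy increases up the group.
So from lowest to highest: Bi < Sb < As < P < N.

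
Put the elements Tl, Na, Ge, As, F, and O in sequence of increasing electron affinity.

Tl, Na, As, Ge, O, F

O is in period 2, group 16; F is in period 2, group 17; Na is in period 3, group 1; Ge is in period 4, group 14; As is in period 4, group 15; Tl is in period 6, group 13.
EA tends to increase across a period and decrease down a group, though the pattern is less regular than for IE or radius.
Neither a single period nor a single group — weigh both effects.
Na > Tl: period and group pull opposite ways; the down-group shift dominates (53 vs 19 kJ/mol).
As > Na: period and group pull opposite ways; the across-period shift dominates (78 vs 53 kJ/mol).
Ge > As: this pair runs against the simple trend — see the exception note.
O > Ge: both effects reinforce here, so O is clearly the higher of the two.
F > O: both are in period 2; the period trend gives F the larger value.
Note the exception: Ge has a higher electron affinity than As, contrary to the simple trend — adding an electron to As's half-filled 4p³ is unfavourable, so Ge (4p²) has the more exothermic EA.
Approximate values (kJ/mol): O 141, F 328, Na 53, Ge 119, As 78, Tl 19.
So from lowest to highest: Tl < Na < As < Ge < O < F.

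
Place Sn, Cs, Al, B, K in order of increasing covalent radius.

B is in period 2, group 13; Al is in period 3, group 13; K is in period 4, group 1; Sn is in period 5, group 14; Cs is in period 6, group 1.
Atomic radius shrinks across a period as nuclear charge pulls the same shell inward, and grows down a group as new shells are added.
Neither a single period nor a single group — weigh both effects.
Al > B: Al sits below B in group 13, so the down-group effect alone puts Al larger.
Sn > Al: the two effects oppose for this pair; the down-group effect wins (140 vs 126 pm).
K > Sn: the two effects oppose for this pair; the across-period effect wins (196 vs 140 pm).
Cs > K: they share group 1; the group trend gives Cs the larger value.
Tabulated atomic radius (pm): B 85, Al 126, K 196, Sn 140, Cs 232.
So from smallest to largest: B < Al < Sn < K < Cs.

B, Al, Sn, K, Cs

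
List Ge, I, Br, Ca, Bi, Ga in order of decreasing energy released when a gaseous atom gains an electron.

Ca is in period 4, group 2; Ga is in period 4, group 13; Ge is in period 4, group 14; Br is in period 4, group 17; I is in period 5, group 17; Bi is in period 6, group 15.
Electron affinity generally becomes more exothermic across a period toward the halogens and less exothermic down a group.
These span different periods and groups, so the two trends combine.
Ga > Ca: Ga lies to the right of Ca in period 4, so the across-period effect alone puts Ga higher.
Bi > Ga: period and group pull opposite ways; the across-period shift dominates (91 vs 29 kJ/mol).
Ge > Bi: period and group pull opposite ways; the down-group shift dominates (119 vs 91 kJ/mol).
I > Ge: period and group pull opposite ways; the across-period shift dominates (295 vs 119 kJ/mol).
Br > I: they share group 17; the group trend gives Br the larger value.
Approximate values (kJ/mol): Ca 2, Ga 29, Ge 119, Br 325, I 295, Bi 91.
So from highest to lowest: Br > I > Ge > Bi > Ga > Ca.

Br > I > Ge > Bi > Ga > Ca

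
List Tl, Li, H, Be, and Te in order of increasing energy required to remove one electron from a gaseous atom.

Li < Tl < Te < Be < H

H is in period 1, group 1; Li is in period 2, group 1; Be is in period 2, group 2; Te is in period 5, group 16; Tl is in period 6, group 13.
Across a period the outer electron is held more tightly (higher IE₁); down a group it sits in a higher shell, more shielded, and comes off more easily.
Neither a single period nor a single group — weigh both effects.
Tl > Li: period and group pull opposite ways; the across-period shift dominates (589 vs 520 kJ/mol).
Te > Tl: relative to Tl, both the across-period and down-group shifts push Te's first ionization energy up.
Be > Te: the two effects oppose for this pair; the down-group effect wins (900 vs 869 kJ/mol).
H > Be: the two effects oppose for this pair; the down-group effect wins (1312 vs 900 kJ/mol).
Tabulated first ionization energy (kJ/mol): H 1312, Li 520, Be 900, Te 869, Tl 589.
So from lowest to highest: Li < Tl < Te < Be < H.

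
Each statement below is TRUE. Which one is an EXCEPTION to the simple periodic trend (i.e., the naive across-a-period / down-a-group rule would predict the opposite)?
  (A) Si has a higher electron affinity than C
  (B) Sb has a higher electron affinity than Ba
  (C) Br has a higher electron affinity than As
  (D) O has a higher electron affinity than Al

(A)

The general trend: electron affinity increases across a period and decreases down a group.
(A) Si (period 3, group 14) vs C (period 2, group 14): the stated order contradicts the simple trend.
(B) Sb (period 5, group 15) vs Ba (period 6, group 2): the stated order agrees with the simple trend.
(C) Br (period 4, group 17) vs As (period 4, group 15): the stated order agrees with the simple trend.
(D) O (period 2, group 16) vs Al (period 3, group 13): the stated order agrees with the simple trend.
The exception is (A): Si's larger, more diffuse 3p orbitals accept an added electron slightly more readily than C's compact 2p.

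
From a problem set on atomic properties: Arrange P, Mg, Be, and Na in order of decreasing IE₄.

IE_4 is the cost of taking one more electron from the +3 cation: P³⁺ still has 2 valence electrons; Mg³⁺ is already 1 electron into the core; Be³⁺ is already 1 electron into the core; Na³⁺ is already 2 electrons into the core.
Core electrons are held far more tightly than valence electrons, so Na, Mg and Be top the IE_4 order.
Approximate IE_4 values (kJ/mol): P 4964, Mg 10543, Be 21007, Na 9543.
Putting it together, IE_4: P < Na < Mg < Be.

Be > Mg > Na > P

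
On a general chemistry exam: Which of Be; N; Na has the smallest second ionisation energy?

Consider each +1 ion: Be⁺ still has 1 valence electron; N⁺ still has 4 valence electrons; Na⁺ is the bare [Ne] core.
Core electrons are held far more tightly than valence electrons, so Na tops the IE_2 order.
Valence configurations: Be⁺ [He]2s¹, N⁺ [He]2s²2p².
Approximate IE_2 values (kJ/mol): Be 1757, N 2856, Na 4562.
Overall IE_2 order: Be < N < Na.

Be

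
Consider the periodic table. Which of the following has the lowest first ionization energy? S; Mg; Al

Al

IE₁ increases left→right with effective nuclear charge and decreases top→bottom as the valence shell moves farther out.
All lie in period 3; the across-period trend (first ionization energy increases left to right) applies, with the exception below.
Note the exception: Mg has a higher first ionization energy than Al, contrary to the simple trend — Al's single 3p electron is easier to remove than one from Mg's filled 3s².
For reference (kJ/mol): Mg 738, Al 578, S 1000.
The lowest first ionization energy among these belongs to Al.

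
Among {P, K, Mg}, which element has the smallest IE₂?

After 1 electron has been removed, what remains? P⁺ still has 4 valence electrons; K⁺ is the bare [Ar] core; Mg⁺ still has 1 valence electron.
Breaking into a closed-shell core is much more expensive than removing a leftover valence electron — K has the largest IE_2 here.
Valence configurations: P⁺ [Ne]3s²3p², Mg⁺ [Ne]3s¹.
Approximate IE_2 values (kJ/mol): P 1907, K 3052, Mg 1451.
So the second ionization energies run Mg < P < K.

Mg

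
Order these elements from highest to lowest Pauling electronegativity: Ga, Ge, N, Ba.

N is in period 2, group 15; Ga is in period 4, group 13; Ge is in period 4, group 14; Ba is in period 6, group 2.
Atoms toward the upper right of the periodic table pull bonding electrons most strongly.
Neither a single period nor a single group — weigh both effects.
Ga > Ba: relative to Ba, both the across-period and down-group shifts push Ga's electronegativity up.
Ge > Ga: Ge lies to the right of Ga in period 4, so the across-period effect alone puts Ge higher.
N > Ge: relative to Ge, both the across-period and down-group shifts push N's electronegativity up.
Tabulated electronegativity (Pauling): N 3.04, Ga 1.81, Ge 2.01, Ba 0.89.
So from highest to lowest: N > Ge > Ga > Ba.

N, Ge, Ga, Ba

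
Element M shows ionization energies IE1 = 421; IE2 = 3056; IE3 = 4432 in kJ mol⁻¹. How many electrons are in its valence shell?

1

Look for the largest jump between consecutive ionization energies: IE2/IE1 ≈ 7.3, far larger than any earlier ratio.
That jump marks the point where a core electron is being removed. So the atom has 1 valence electron.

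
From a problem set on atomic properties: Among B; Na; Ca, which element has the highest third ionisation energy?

Na

Consider each +2 ion: B²⁺ still has 1 valence electron; Na²⁺ is already 1 electron into the core; Ca²⁺ is the bare [Ar] core.
Core electrons are held far more tightly than valence electrons, so Ca and Na top the IE_3 order.
Approximate IE_3 values (kJ/mol): B 3660, Na 6910, Ca 4912.
Putting it together, IE_3: B < Ca < Na.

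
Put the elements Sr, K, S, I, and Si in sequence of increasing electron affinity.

Electron affinity generally becomes more exothermic across a period toward the halogens and less exothermic down a group.
Here both period and group differ, so the two effects have to be weighed against each other.
K > Sr: period and group pull opposite ways; the down-group shift dominates (48 vs 5 kJ/mol).
Si > K: relative to K, both the across-period and down-group shifts push Si's electron affinity up.
S > Si: both are in period 3; the period trend gives S the larger value.
I > S: the two effects oppose for this pair; the across-period effect wins (295 vs 200 kJ/mol).
Approximate values (kJ/mol): Si 134, S 200, K 48, Sr 5, I 295.
So from lowest to highest: Sr < K < Si < S < I.

Sr, K, Si, S, I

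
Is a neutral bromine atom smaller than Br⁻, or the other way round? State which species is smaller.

Br

Forming Br⁻ adds 1 electron to Br. More electron–electron repulsion in the same shell, with unchanged nuclear charge, lets the cloud expand.
An anion is larger than its parent atom: Br⁻ > Br.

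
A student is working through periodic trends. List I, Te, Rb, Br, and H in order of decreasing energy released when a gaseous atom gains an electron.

Br > I > Te > H > Rb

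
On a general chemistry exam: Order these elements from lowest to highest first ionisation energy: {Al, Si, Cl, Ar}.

Al is in period 3, group 13; Si is in period 3, group 14; Cl is in period 3, group 17; Ar is in period 3, group 18.
First ionization energy rises across a period (greater Z_eff holds electrons more tightly) and falls down a group (valence electrons are farther from the nucleus).
All lie in period 3, so first ionization energy increases left to right.
So from lowest to highest: Al < Si < Cl < Ar.

Al < Si < Cl < Ar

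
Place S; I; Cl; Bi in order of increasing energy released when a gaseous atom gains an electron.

Electron affinity generally becomes more exothermic across a period toward the halogens and less exothermic down a group.
Neither a single period nor a single group — weigh both effects.
S > Bi: relative to Bi, both the across-period and down-group shifts push S's electron affinity up.
I > S: the two effects oppose for this pair; the across-period effect wins (295 vs 200 kJ/mol).
Cl > I: Cl sits above I in group 17, so the down-group effect alone puts Cl higher.
Approximate values (kJ/mol): S 200, Cl 349, I 295, Bi 91.
So from lowest to highest: Bi < S < I < Cl.

Bi < S < I < Cl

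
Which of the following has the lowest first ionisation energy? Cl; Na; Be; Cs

Cs

IE₁ increases left→right with effective nuclear charge and decreases top→bottom as the valence shell moves farther out.
Neither a single period nor a single group — weigh both effects.
Na > Cs: they share group 1; the group trend gives Na the larger value.
Be > Na: relative to Na, both the across-period and down-group shifts push Be's first ionization energy up.
Cl > Be: the two effects oppose for this pair; the across-period effect wins (1251 vs 900 kJ/mol).
For reference (kJ/mol): Be 900, Na 496, Cl 1251, Cs 376.
The lowest first ionisation energy among these belongs to Cs.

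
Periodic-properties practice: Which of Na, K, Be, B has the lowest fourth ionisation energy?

The fourth ionization energy removes an electron from the +3 ion. For each element: Na³⁺ is already 2 electrons into the core; K³⁺ is already 2 electrons into the core; Be³⁺ is already 1 electron into the core; B³⁺ is the bare [He] core.
All of these are removing an electron from a noble-gas core or deeper; the smaller core (lower principal quantum number) is held far more tightly, and within a period the higher nuclear charge binds the same core more tightly.
Tabulated IE_4 (kJ/mol): Na 9543, K 5877, Be 21007, B 25026.
Hence IE_4: K < Na < Be < B.

K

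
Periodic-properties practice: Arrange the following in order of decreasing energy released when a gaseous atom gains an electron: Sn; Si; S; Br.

Si is in period 3, group 14; S is in period 3, group 16; Br is in period 4, group 17; Sn is in period 5, group 14.
Atoms with high Z_eff and room in the valence shell (especially the halogens) have the most exothermic electron affinities.
Neither a single period nor a single group — weigh both effects.
Si > Sn: Si sits above Sn in group 14, so the down-group effect alone puts Si higher.
S > Si: S lies to the right of Si in period 3, so the across-period effect alone puts S higher.
Br > S: period and group pull opposite ways; the across-period shift dominates (325 vs 200 kJ/mol).
Tabulated electron affinity (kJ/mol): Si 134, S 200, Br 325, Sn 107.
So from highest to lowest: Br > S > Si > Sn.

Br > S > Si > Sn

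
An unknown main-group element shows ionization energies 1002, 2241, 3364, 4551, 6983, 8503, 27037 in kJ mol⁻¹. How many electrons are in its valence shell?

Look for the largest jump between consecutive ionization energies: IE7/IE6 ≈ 3.2, far larger than any earlier ratio.
That jump marks the point where a core electron is being removed. So the atom has 6 valence electrons.

6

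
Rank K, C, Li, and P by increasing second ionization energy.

P, C, K, Li

After 1 electron has been removed, what remains? K⁺ is the bare [Ar] core; C⁺ still has 3 valence electrons; Li⁺ is the bare [He] core; P⁺ still has 4 valence electrons.
Pulling an electron out of a noble-gas core costs far more than removing a remaining valence electron, so K and Li sit at the high end of IE_2.
Valence configurations: C⁺ [He]2s²2p¹, P⁺ [Ne]3s²3p².
The numbers (kJ/mol): K 3052, C 2353, Li 7298, P 1907.
Hence IE_2: P < C < K < Li.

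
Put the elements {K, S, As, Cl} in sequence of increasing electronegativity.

K < As < S < Cl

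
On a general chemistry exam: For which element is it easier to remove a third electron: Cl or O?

Cl

The third ionization energy removes an electron from the +2 ion. For each element: Cl²⁺ still has 5 valence electrons; O²⁺ still has 4 valence electrons.
All are still removing valence electrons, so compare the +2 ions as you would atoms: IE_3 generally rises across a period (higher Z_eff) and falls down a group (larger shell), subject to the usual subshell exceptions.
Valence configurations: Cl²⁺ [Ne]3s²3p³, O²⁺ [He]2s²2p².
The numbers (kJ/mol): Cl 3822, O 5300.
Overall IE_3 order: Cl < O.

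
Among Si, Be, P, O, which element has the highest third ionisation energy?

Be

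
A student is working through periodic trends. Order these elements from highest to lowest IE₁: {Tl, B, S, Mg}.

B is in period 2, group 13; Mg is in period 3, group 2; S is in period 3, group 16; Tl is in period 6, group 13.
Removing the outermost electron gets harder across a period and easier down a group.
Here both period and group differ, so the two effects have to be weighed against each other.
Mg > Tl: the two effects oppose for this pair; the down-group effect wins (738 vs 589 kJ/mol).
B > Mg: relative to Mg, both the across-period and down-group shifts push B's first ionization energy up.
S > B: period and group pull opposite ways; the across-period shift dominates (1000 vs 801 kJ/mol).
For reference (kJ/mol): B 801, Mg 738, S 1000, Tl 589.
So from highest to lowest: S > B > Mg > Tl.

S > B > Mg > Tl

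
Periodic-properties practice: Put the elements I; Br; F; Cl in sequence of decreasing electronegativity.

F > Cl > Br > I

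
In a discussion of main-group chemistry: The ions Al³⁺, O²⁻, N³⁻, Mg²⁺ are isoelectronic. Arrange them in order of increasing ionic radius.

All of these have 10 electrons, so size is governed by nuclear charge alone: the more protons, the stronger the pull on the same electron cloud, and the smaller the ion.
Nuclear charges: Al³⁺ (Z=13), Mg²⁺ (Z=12), O²⁻ (Z=8), N³⁻ (Z=7).
Smallest to largest: Al³⁺ < Mg²⁺ < O²⁻ < N³⁻.

Al³⁺, Mg²⁺, O²⁻, N³⁻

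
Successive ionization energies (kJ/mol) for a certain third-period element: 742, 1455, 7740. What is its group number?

Group 2

Look for the largest jump between consecutive ionization energies: IE3/IE2 ≈ 5.3, far larger than any earlier ratio.
That jump marks the point where a core electron is being removed. So the atom has 2 valence electrons.
A main-group element with 2 valence electrons is in group 2.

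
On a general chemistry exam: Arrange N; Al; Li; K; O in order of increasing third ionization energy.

Al < K < N < O < Li

IE_3 is the cost of taking one more electron from the +2 cation: N²⁺ still has 3 valence electrons; Al²⁺ still has 1 valence electron; Li²⁺ is already 1 electron into the core; K²⁺ is already 1 electron into the core; O²⁺ still has 4 valence electrons.
Usually core removal costs more than valence removal, but here the competition is close: a tightly held n=2 valence electron can cost more to remove than an n=3 core electron, so the actual values have to decide it.
Valence configurations: N²⁺ [He]2s²2p¹, Al²⁺ [Ne]3s¹, O²⁺ [He]2s²2p².
The numbers (kJ/mol): N 4578, Al 2745, Li 11815, K 4420, O 5300.
Putting it together, IE_3: Al < K < N < O < Li.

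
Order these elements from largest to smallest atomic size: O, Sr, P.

Sr > P > O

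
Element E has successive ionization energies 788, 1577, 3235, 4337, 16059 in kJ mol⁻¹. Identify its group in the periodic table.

Look for the largest jump between consecutive ionization energies: IE5/IE4 ≈ 3.7, far larger than any earlier ratio.
That jump marks the point where a core electron is being removed. So the atom has 4 valence electrons.
A main-group element with 4 valence electrons is in group 14.

Group 14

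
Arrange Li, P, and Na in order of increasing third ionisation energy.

P < Na < Li

The third ionization energy removes an electron from the +2 ion. For each element: Li²⁺ is already 1 electron into the core; P²⁺ still has 3 valence electrons; Na²⁺ is already 1 electron into the core.
Breaking into a closed-shell core is much more expensive than removing a leftover valence electron — Na and Li have the largest IE_3 here.
Approximate IE_3 values (kJ/mol): Li 11815, P 2914, Na 6910.
So the third ionization energies run P < Na < Li.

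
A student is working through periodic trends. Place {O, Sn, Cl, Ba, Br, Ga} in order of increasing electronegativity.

Ba < Ga < Sn < Br < Cl < O

Smaller atoms with higher effective nuclear charge are more electronegative.
These span different periods and groups, so the two trends combine.
Ga > Ba: relative to Ba, both the across-period and down-group shifts push Ga's electronegativity up.
Sn > Ga: period and group pull opposite ways; the across-period shift dominates (1.96 vs 1.81).
Br > Sn: both effects reinforce here, so Br is clearly the higher of the two.
Cl > Br: Cl sits above Br in group 17, so the down-group effect alone puts Cl higher.
O > Cl: period and group pull opposite ways; the down-group shift dominates (3.44 vs 3.16).
Tabulated electronegativity (Pauling): O 3.44, Cl 3.16, Ga 1.81, Br 2.96, Sn 1.96, Ba 0.89.
So from lowest to highest: Ba < Ga < Sn < Br < Cl < O.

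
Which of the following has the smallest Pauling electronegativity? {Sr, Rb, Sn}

Rb

Rb is in period 5, group 1; Sr is in period 5, group 2; Sn is in period 5, group 14.
Smaller atoms with higher effective nuclear charge are more electronegative.
All lie in period 5, so electronegativity increases left to right.
The smallest Pauling electronegativity among these belongs to Rb.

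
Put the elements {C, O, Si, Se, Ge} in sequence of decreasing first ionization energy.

C is in period 2, group 14; O is in period 2, group 16; Si is in period 3, group 14; Ge is in period 4, group 14; Se is in period 4, group 16.
First ionization energy rises across a period (greater Z_eff holds electrons more tightly) and falls down a group (valence electrons are farther from the nucleus).
Here both period and group differ, so the two effects have to be weighed against each other.
Si > Ge: Si sits above Ge in group 14, so the down-group effect alone puts Si higher.
Se > Si: the two effects oppose for this pair; the across-period effect wins (941 vs 786 kJ/mol).
C > Se: the two effects oppose for this pair; the down-group effect wins (1086 vs 941 kJ/mol).
O > C: both are in period 2; the period trend gives O the larger value.
Tabulated first ionization energy (kJ/mol): C 1086, O 1314, Si 786, Ge 762, Se 941.
So from highest to lowest: O > C > Se > Si > Ge.

O, C, Se, Si, Ge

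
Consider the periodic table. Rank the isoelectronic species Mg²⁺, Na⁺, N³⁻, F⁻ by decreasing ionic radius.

N³⁻ > F⁻ > Na⁺ > Mg²⁺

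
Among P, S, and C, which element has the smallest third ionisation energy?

P

The third ionization energy removes an electron from the +2 ion. For each element: P²⁺ still has 3 valence electrons; S²⁺ still has 4 valence electrons; C²⁺ still has 2 valence electrons.
All are still removing valence electrons, so compare the +2 ions as you would atoms: IE_3 generally rises across a period (higher Z_eff) and falls down a group (larger shell), subject to the usual subshell exceptions.
Valence configurations: P²⁺ [Ne]3s²3p¹, S²⁺ [Ne]3s²3p², C²⁺ [He]2s².
Approximate IE_3 values (kJ/mol): P 2914, S 3357, C 4620.
So the third ionization energies run P < S < C.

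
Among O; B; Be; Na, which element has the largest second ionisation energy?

Na

IE_2 is the cost of taking one more electron from the +1 cation: O⁺ still has 5 valence electrons; B⁺ still has 2 valence electrons; Be⁺ still has 1 valence electron; Na⁺ is the bare [Ne] core.
Pulling an electron out of a noble-gas core costs far more than removing a remaining valence electron, so Na sits at the high end of IE_2.
Valence configurations: O⁺ [He]2s²2p³, B⁺ [He]2s², Be⁺ [He]2s¹.
Approximate IE_2 values (kJ/mol): O 3388, B 2427, Be 1757, Na 4562.
Hence IE_2: Be < B < O < Na.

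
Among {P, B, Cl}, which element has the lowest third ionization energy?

P

The third ionization energy removes an electron from the +2 ion. For each element: P²⁺ still has 3 valence electrons; B²⁺ still has 1 valence electron; Cl²⁺ still has 5 valence electrons.
All are still removing valence electrons, so compare the +2 ions as you would atoms: IE_3 generally rises across a period (higher Z_eff) and falls down a group (larger shell), subject to the usual subshell exceptions.
Valence configurations: P²⁺ [Ne]3s²3p¹, B²⁺ [He]2s¹, Cl²⁺ [Ne]3s²3p³.
Tabulated IE_3 (kJ/mol): P 2914, B 3660, Cl 3822.
Overall IE_3 order: P < B < Cl.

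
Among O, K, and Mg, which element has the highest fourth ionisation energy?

Mg

After 3 electrons have been removed, what remains? O³⁺ still has 3 valence electrons; K³⁺ is already 2 electrons into the core; Mg³⁺ is already 1 electron into the core.
Usually core removal costs more than valence removal, but here the competition is close: a tightly held n=2 valence electron can cost more to remove than an n=3 core electron, so the actual values have to decide it.
The numbers (kJ/mol): O 7469, K 5877, Mg 10543.
Hence IE_4: K < O < Mg.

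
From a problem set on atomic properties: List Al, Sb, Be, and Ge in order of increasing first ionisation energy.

Al < Ge < Sb < Be

Be is in period 2, group 2; Al is in period 3, group 13; Ge is in period 4, group 14; Sb is in period 5, group 15.
Across a period the outer electron is held more tightly (higher IE₁); down a group it sits in a higher shell, more shielded, and comes off more easily.
These sit on a diagonal, where the across-period and down-group effects partly cancel.
Ge > Al: the two effects oppose for this pair; the across-period effect wins (762 vs 578 kJ/mol).
Sb > Ge: period and group pull opposite ways; the across-period shift dominates (831 vs 762 kJ/mol).
Be > Sb: period and group pull opposite ways; the down-group shift dominates (900 vs 831 kJ/mol).
Tabulated first ionization energy (kJ/mol): Be 900, Al 578, Ge 762, Sb 831.
So from lowest to highest: Al < Ge < Sb < Be.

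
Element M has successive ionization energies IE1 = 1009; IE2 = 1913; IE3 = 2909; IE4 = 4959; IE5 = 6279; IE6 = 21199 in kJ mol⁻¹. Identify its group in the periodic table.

Group 15

Look for the largest jump between consecutive ionization energies: IE6/IE5 ≈ 3.4, far larger than any earlier ratio.
That jump marks the point where a core electron is being removed. So the atom has 5 valence electrons.
A main-group element with 5 valence electrons is in group 15.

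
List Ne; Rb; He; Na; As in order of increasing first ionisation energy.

He is in period 1, group 18; Ne is in period 2, group 18; Na is in period 3, group 1; As is in period 4, group 15; Rb is in period 5, group 1.
IE₁ increases left→right with effective nuclear charge and decreases top→bottom as the valence shell moves farther out.
These span different periods and groups, so the two trends combine.
Na > Rb: they share group 1; the group trend gives Na the larger value.
As > Na: the two effects oppose for this pair; the across-period effect wins (947 vs 496 kJ/mol).
Ne > As: relative to As, both the across-period and down-group shifts push Ne's first ionization energy up.
He > Ne: they share group 18; the group trend gives He the larger value.
Tabulated first ionization energy (kJ/mol): He 2372, Ne 2081, Na 496, As 947, Rb 403.
So from lowest to highest: Rb < Na < As < Ne < He.

Rb, Na, As, Ne, He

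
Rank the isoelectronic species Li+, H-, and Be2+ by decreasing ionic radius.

All of these have 2 electrons, so size is governed by nuclear charge alone: the more protons, the stronger the pull on the same electron cloud, and the smaller the ion.
Nuclear charges: Be2+ (Z=4), Li+ (Z=3), H- (Z=1).
Largest to smallest: H- > Li+ > Be2+.

H- > Li+ > Be2+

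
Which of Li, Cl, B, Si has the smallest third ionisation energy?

Consider each +2 ion: Li²⁺ is already 1 electron into the core; Cl²⁺ still has 5 valence electrons; B²⁺ still has 1 valence electron; Si²⁺ still has 2 valence electrons.
Core electrons are held far more tightly than valence electrons, so Li tops the IE_3 order.
Valence configurations: Cl²⁺ [Ne]3s²3p³, B²⁺ [He]2s¹, Si²⁺ [Ne]3s².
Tabulated IE_3 (kJ/mol): Li 11815, Cl 3822, B 3660, Si 3232.
Overall IE_3 order: Si < B < Cl < Li.

Si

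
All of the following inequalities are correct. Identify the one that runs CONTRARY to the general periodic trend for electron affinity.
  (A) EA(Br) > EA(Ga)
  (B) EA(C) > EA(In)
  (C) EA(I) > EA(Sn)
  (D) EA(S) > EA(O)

(D)

The general trend: electron affinity increases across a period and decreases down a group.
(A) Br (period 4, group 17) vs Ga (period 4, group 13): the stated order agrees with the simple trend.
(B) C (period 2, group 14) vs In (period 5, group 13): the stated order agrees with the simple trend.
(C) I (period 5, group 17) vs Sn (period 5, group 14): the stated order agrees with the simple trend.
(D) S (period 3, group 16) vs O (period 2, group 16): the stated order contradicts the simple trend.
The exception is (D): the compact 2p subshell of O repels the added electron more than S's larger 3p does.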